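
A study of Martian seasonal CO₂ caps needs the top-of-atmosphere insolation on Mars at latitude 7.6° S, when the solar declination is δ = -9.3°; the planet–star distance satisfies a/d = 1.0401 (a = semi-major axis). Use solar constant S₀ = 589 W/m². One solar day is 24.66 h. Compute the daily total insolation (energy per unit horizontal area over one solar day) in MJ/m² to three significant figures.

cos H₀ = −tan(-7.6°) tan(-9.300°) = -0.0218, H₀ = 1.5926 rad.
Bracket: H₀ sin φ sin δ + cos φ cos δ sin H₀ = 1.5926×-0.13226×-0.16160 + 0.99122×0.98686×0.99976 = 0.034039 + 0.977961 = 1.012000.
Inverse-square distance factor (a/d)² = 1.0401² = 1.081808.
Q̄ = (S₀/π) × 1.081808 × [bracket] = (589/π) × 1.081808 × 1.012000 = 205.26 W/m².
Daily total = Q̄ × 24.66 h × 3600 s/h = 205.26 × 24.66 × 3600 / 10⁶ = 18.22 MJ/m².

18.2 MJ/m²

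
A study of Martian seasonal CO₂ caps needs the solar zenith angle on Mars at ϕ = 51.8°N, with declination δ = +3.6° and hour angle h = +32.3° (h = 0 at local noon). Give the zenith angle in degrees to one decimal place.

θ_z = 55.2°

cos θ_z = sin ϕ sin δ + cos ϕ cos δ cos h = 0.049344 + 0.521686 = 0.571030.
θ_z = arccos(0.571030) = 55.2°.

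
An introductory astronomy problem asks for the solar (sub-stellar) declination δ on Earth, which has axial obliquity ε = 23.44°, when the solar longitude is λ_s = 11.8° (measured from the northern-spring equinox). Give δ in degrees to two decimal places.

sin δ = sin ε · sin λ_s = sin 23.44° × sin 11.8° = 0.081346.
δ = arcsin(0.081346) = +4.67°.

δ = +4.67°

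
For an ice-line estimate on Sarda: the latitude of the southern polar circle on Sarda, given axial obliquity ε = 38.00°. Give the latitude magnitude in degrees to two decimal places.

52.00°

The polar circle is the lowest latitude that experiences at least one full rotation of continuous darkness at the northern-summer solstice; it lies at |ϕ| = 90° − ε = 90° − 38.00° = 52.00°.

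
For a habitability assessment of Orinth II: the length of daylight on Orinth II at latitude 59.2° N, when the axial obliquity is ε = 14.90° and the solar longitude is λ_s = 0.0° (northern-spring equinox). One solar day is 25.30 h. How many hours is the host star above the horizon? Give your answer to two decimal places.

Solar declination: sin δ = sin ε · sin λ_s = sin 14.90° × sin 0.0° = 0.00000, so δ = +0.000°.
cos H₀ = −tan φ · tan δ = −tan(+59.2°) × tan(+0.000°) = -0.0000, so H₀ = 1.5708 rad = 90.00°.
Daylight = 2H₀/(2π) × 25.30 h = (1.5708/π) × 25.30 = 12.65 h.

12.65 h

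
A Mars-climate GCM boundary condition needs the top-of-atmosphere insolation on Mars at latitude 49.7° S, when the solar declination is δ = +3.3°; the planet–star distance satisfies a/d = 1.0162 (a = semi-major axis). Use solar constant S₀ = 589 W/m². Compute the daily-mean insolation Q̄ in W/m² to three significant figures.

Q̄ ≈ 112 W/m²

cos H₀ = −tan(-49.7°) tan(+3.300°) = 0.0680, H₀ = 1.5028 rad.
Bracket: H₀ sin φ sin δ + cos φ cos δ sin H₀ = 1.5028×-0.76267×0.05756 + 0.64679×0.99834×0.99769 = -0.065972 + 0.644225 = 0.578253.
Inverse-square distance factor (a/d)² = 1.0162² = 1.032662.
Q̄ = (S₀/π) × 1.032662 × [bracket] = (589/π) × 1.032662 × 0.578253 = 112.0 W/m².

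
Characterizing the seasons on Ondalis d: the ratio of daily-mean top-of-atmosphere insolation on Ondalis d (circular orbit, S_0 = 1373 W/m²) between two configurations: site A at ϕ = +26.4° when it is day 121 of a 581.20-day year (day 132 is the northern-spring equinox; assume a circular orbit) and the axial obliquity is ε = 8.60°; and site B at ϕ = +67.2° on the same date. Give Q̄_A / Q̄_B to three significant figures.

— Configuration A (ϕ=+26.4°):
Solar longitude: L_s = 360° × (121 − 132)/581.20 = -6.813°, i.e. -6.813° + 360° = 353.187°.
sin δ = sin 8.60° × sin 353.187° = -0.01774, so δ = -1.017°.
cos h₀ = −tan(+26.4°) tan(-1.017°) = 0.0088, h₀ = 1.5620 rad.
Bracket: h₀ sin ϕ sin δ + cos ϕ cos δ sin h₀ = 1.5620×0.44464×-0.01774 + 0.89571×0.99984×0.99996 = -0.012321 + 0.895531 = 0.883210.
Q̄ = (S_0/π) × [bracket] = (1373/π) × 0.883210 = 386.00 W/m².
— Configuration B (ϕ=+67.2°):
cos h₀ = −tan(+67.2°) tan(-1.017°) = 0.0422, h₀ = 1.5286 rad.
Bracket: h₀ sin ϕ sin δ + cos ϕ cos δ sin h₀ = 1.5286×0.92186×-0.01774 + 0.38752×0.99984×0.99911 = -0.024998 + 0.387113 = 0.362115.
Q̄ = (S_0/π) × [bracket] = (1373/π) × 0.362115 = 158.26 W/m².
Ratio Q̄_A / Q̄_B = 386.00 / 158.26 = 2.439.

Q̄_A / Q̄_B ≈ 2.44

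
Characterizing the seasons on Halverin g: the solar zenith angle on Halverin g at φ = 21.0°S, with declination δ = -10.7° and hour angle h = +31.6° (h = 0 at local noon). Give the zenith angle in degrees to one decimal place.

θ_z = 32.0°

cos θ_z = sin φ sin δ + cos φ cos δ cos h = 0.066537 + 0.781330 = 0.847867.
θ_z = arccos(0.847867) = 32.0°.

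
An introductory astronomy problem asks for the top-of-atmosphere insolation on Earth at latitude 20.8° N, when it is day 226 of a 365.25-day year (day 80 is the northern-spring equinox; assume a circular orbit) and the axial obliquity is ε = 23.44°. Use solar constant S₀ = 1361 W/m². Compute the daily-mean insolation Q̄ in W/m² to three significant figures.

Solar longitude: λ_s = 360° × (226 − 80)/365.25 = 143.901°.
sin δ = sin 23.44° × sin 143.901° = 0.23437, so δ = +13.554°.
cos H₀ = −tan(+20.8°) tan(+13.554°) = -0.0916, H₀ = 1.6625 rad.
Bracket: H₀ sin φ sin δ + cos φ cos δ sin H₀ = 1.6625×0.35511×0.23437 + 0.93483×0.97215×0.99580 = 0.138365 + 0.904978 = 1.043343.
Q̄ = (S₀/π) × [bracket] = (1361/π) × 1.043343 = 452.0 W/m².

Q̄ ≈ 452 W/m²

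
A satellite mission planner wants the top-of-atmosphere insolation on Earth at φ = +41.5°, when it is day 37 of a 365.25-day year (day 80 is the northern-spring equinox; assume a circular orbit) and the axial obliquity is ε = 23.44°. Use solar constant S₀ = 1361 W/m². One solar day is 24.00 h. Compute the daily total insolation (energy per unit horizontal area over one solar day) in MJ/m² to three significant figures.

17.4 MJ/m²

Solar longitude: λ_s = 360° × (37 − 80)/365.25 = -42.382°, i.e. -42.382° + 360° = 317.618°.
sin δ = sin 23.44° × sin 317.618° = -0.26814, so δ = -15.553°.
cos H₀ = −tan(+41.5°) tan(-15.553°) = 0.2462, H₀ = 1.3220 rad.
Bracket: H₀ sin φ sin δ + cos φ cos δ sin H₀ = 1.3220×0.66262×-0.26814 + 0.74896×0.96338×0.96921 = -0.234886 + 0.699317 = 0.464431.
Q̄ = (S₀/π) × [bracket] = (1361/π) × 0.464431 = 201.20 W/m².
Daily total = Q̄ × 24.00 h × 3600 s/h = 201.20 × 24.00 × 3600 / 10⁶ = 17.38 MJ/m².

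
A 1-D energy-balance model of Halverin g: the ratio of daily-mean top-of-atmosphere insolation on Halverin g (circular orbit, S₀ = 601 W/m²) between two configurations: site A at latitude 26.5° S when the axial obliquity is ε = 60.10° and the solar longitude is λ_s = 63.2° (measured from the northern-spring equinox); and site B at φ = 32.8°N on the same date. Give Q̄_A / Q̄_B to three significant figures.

Q̄_A / Q̄_B ≈ 0.0976

— Configuration A (φ=-26.5°):
Solar declination: sin δ = sin ε · sin λ_s = sin 60.10° × sin 63.2° = 0.77378, so δ = +50.695°.
cos H₀ = −tan(-26.5°) tan(+50.695°) = 0.6090, H₀ = 0.9160 rad.
Bracket: H₀ sin φ sin δ + cos φ cos δ sin H₀ = 0.9160×-0.44620×0.77378 + 0.89493×0.63345×0.79315 = -0.316259 + 0.449632 = 0.133373.
Q̄ = (S₀/π) × [bracket] = (601/π) × 0.133373 = 25.515 W/m².
— Configuration B (φ=+32.8°):
cos H₀ = −tan(+32.8°) tan(+50.695°) = -0.7872, H₀ = 2.4771 rad.
Bracket: H₀ sin φ sin δ + cos φ cos δ sin H₀ = 2.4771×0.54171×0.77378 + 0.84057×0.63345×0.61667 = 1.038312 + 0.328352 = 1.366664.
Q̄ = (S₀/π) × [bracket] = (601/π) × 1.366664 = 261.45 W/m².
Ratio Q̄_A / Q̄_B = 25.515 / 261.45 = 0.09759.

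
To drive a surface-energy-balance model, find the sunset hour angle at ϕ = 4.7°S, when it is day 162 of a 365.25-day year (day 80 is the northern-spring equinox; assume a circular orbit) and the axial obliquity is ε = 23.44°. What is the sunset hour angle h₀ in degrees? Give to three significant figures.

h₀ = 88.0°

Solar longitude: L_s = 360° × (162 − 80)/365.25 = 80.821°.
sin δ = sin 23.44° × sin 80.821° = 0.39270, so δ = +23.122°.
cos h₀ = −tan ϕ · tan δ = −tan(-4.7°) × tan(+23.122°) = 0.0351, so h₀ = 1.5357 rad = 87.99°.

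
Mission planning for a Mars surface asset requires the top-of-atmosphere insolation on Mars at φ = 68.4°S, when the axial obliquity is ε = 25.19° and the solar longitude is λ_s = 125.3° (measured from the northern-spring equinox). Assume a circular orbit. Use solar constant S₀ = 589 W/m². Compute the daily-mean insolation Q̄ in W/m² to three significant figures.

Solar declination: sin δ = sin ε · sin λ_s = sin 25.19° × sin 125.3° = 0.34737, so δ = +20.326°.
cos H₀ = −tan(-68.4°) tan(+20.326°) = 0.9356, H₀ = 0.3608 rad.
Bracket: H₀ sin φ sin δ + cos φ cos δ sin H₀ = 0.3608×-0.92978×0.34737 + 0.36812×0.93773×0.35305 = -0.116530 + 0.121872 = 0.005342.
Q̄ = (S₀/π) × [bracket] = (589/π) × 0.005342 = 1.002 W/m².

Q̄ ≈ 1.00 W/m²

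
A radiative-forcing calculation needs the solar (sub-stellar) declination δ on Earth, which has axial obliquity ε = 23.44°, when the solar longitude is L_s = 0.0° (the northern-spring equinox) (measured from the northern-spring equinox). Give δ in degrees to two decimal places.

δ = +0.00°

sin δ = sin ε · sin L_s = sin 23.44° × sin 0.0° = 0.000000.
δ = arcsin(0.000000) = +0.00°.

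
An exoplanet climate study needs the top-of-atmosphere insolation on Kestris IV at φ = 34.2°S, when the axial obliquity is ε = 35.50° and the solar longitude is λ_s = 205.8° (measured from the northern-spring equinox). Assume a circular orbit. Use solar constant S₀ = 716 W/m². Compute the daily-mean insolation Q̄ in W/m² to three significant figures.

Q̄ ≈ 236 W/m²

Solar declination: sin δ = sin ε · sin λ_s = sin 35.50° × sin 205.8° = -0.25274, so δ = -14.640°.
cos H₀ = −tan(-34.2°) tan(-14.640°) = -0.1775, H₀ = 1.7493 rad.
Bracket: H₀ sin φ sin δ + cos φ cos δ sin H₀ = 1.7493×-0.56208×-0.25274 + 0.82708×0.96753×0.98412 = 0.248506 + 0.787517 = 1.036023.
Q̄ = (S₀/π) × [bracket] = (716/π) × 1.036023 = 236.1 W/m².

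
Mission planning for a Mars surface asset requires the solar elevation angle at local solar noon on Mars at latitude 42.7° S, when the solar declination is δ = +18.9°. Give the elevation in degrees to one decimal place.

28.4°

At local noon the hour angle is zero, so the zenith angle equals |φ − δ| = |-42.7° − (+18.900°)| = 61.600°.
Elevation = 90° − 61.600° = 28.4°.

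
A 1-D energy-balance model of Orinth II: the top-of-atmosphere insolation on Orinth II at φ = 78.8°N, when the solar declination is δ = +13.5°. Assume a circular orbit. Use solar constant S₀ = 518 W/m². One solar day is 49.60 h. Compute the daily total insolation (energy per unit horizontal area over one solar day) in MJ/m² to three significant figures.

21.2 MJ/m²

cos H₀ = −tan(+78.8°) tan(+13.500°) = -1.2125 ≤ −1 ⇒ polar day, H₀ = π.
Bracket: H₀ sin φ sin δ + cos φ cos δ sin H₀ = 3.1416×0.98096×0.23345 + 0.19423×0.97237×0.00000 = 0.719442 + 0.000000 = 0.719442.
Q̄ = (S₀/π) × [bracket] = (518/π) × 0.719442 = 118.62 W/m².
Daily total = Q̄ × 49.60 h × 3600 s/h = 118.62 × 49.60 × 3600 / 10⁶ = 21.18 MJ/m².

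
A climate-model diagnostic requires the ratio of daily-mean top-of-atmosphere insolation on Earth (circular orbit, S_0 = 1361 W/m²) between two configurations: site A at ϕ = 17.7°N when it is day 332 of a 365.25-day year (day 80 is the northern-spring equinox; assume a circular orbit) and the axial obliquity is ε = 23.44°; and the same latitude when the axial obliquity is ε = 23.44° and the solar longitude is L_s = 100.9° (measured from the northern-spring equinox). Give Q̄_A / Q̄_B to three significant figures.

Q̄_A / Q̄_B ≈ 0.668

— Configuration A (ϕ=+17.7°):
Solar longitude: L_s = 360° × (332 − 80)/365.25 = 248.378°.
sin δ = sin 23.44° × sin 248.378° = -0.36980, so δ = -21.703°.
cos h₀ = −tan(+17.7°) tan(-21.703°) = 0.1270, h₀ = 1.4434 rad.
Bracket: h₀ sin ϕ sin δ + cos ϕ cos δ sin h₀ = 1.4434×0.30403×-0.36980 + 0.95266×0.92911×0.99190 = -0.162282 + 0.877956 = 0.715674.
Q̄ = (S_0/π) × [bracket] = (1361/π) × 0.715674 = 310.04 W/m².
— Configuration B (ϕ=+17.7°):
Solar declination: sin δ = sin ε · sin L_s = sin 23.44° × sin 100.9° = 0.39061, so δ = +22.993°.
cos h₀ = −tan(+17.7°) tan(+22.993°) = -0.1354, h₀ = 1.7066 rad.
Bracket: h₀ sin ϕ sin δ + cos ϕ cos δ sin h₀ = 1.7066×0.30403×0.39061 + 0.95266×0.92056×0.99079 = 0.202671 + 0.868904 = 1.071575.
Q̄ = (S_0/π) × [bracket] = (1361/π) × 1.071575 = 464.23 W/m².
Ratio Q̄_A / Q̄_B = 310.04 / 464.23 = 0.6679.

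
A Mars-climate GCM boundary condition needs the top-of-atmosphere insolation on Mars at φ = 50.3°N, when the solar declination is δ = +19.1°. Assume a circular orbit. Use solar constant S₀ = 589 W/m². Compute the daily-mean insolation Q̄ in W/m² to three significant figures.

Q̄ ≈ 197 W/m²

cos H₀ = −tan(+50.3°) tan(+19.100°) = -0.4171, H₀ = 2.0010 rad.
Bracket: H₀ sin φ sin δ + cos φ cos δ sin H₀ = 2.0010×0.76940×0.32722 + 0.63877×0.94495×0.90886 = 0.503778 + 0.548593 = 1.052371.
Q̄ = (S₀/π) × [bracket] = (589/π) × 1.052371 = 197.3 W/m².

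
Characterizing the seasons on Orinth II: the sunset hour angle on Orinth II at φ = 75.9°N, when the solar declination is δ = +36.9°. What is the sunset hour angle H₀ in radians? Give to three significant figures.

H₀ = 3.14 rad

Sunrise equation: cos H₀ = −tan φ · tan δ = -2.9891 ≤ −1, so the host star never sets (polar day) and H₀ = π.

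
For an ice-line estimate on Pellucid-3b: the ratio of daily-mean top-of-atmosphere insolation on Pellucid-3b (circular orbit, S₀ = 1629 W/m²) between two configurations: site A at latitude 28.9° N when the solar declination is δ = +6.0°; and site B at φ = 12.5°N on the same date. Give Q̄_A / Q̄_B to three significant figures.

— Configuration A (φ=+28.9°):
cos H₀ = −tan(+28.9°) tan(+6.000°) = -0.0580, H₀ = 1.6288 rad.
Bracket: H₀ sin φ sin δ + cos φ cos δ sin H₀ = 1.6288×0.48328×0.10453 + 0.87546×0.99452×0.99832 = 0.082283 + 0.869200 = 0.951483.
Q̄ = (S₀/π) × [bracket] = (1629/π) × 0.951483 = 493.37 W/m².
— Configuration B (φ=+12.5°):
cos H₀ = −tan(+12.5°) tan(+6.000°) = -0.0233, H₀ = 1.5941 rad.
Bracket: H₀ sin φ sin δ + cos φ cos δ sin H₀ = 1.5941×0.21644×0.10453 + 0.97630×0.99452×0.99973 = 0.036066 + 0.970688 = 1.006754.
Q̄ = (S₀/π) × [bracket] = (1629/π) × 1.006754 = 522.03 W/m².
Ratio Q̄_A / Q̄_B = 493.37 / 522.03 = 0.9451.

Q̄_A / Q̄_B ≈ 0.945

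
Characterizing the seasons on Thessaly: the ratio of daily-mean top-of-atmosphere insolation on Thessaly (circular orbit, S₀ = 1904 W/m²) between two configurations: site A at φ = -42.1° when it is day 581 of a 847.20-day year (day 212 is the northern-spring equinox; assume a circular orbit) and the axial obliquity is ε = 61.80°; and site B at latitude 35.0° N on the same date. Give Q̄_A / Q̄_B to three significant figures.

Q̄_A / Q̄_B ≈ 0.334

— Configuration A (φ=-42.1°):
Solar longitude: λ_s = 360° × (581 − 212)/847.20 = 156.799°.
sin δ = sin 61.80° × sin 156.799° = 0.34720, so δ = +20.316°.
cos H₀ = −tan(-42.1°) tan(+20.316°) = 0.3345, H₀ = 1.2297 rad.
Bracket: H₀ sin φ sin δ + cos φ cos δ sin H₀ = 1.2297×-0.67043×0.34720 + 0.74198×0.93779×0.94239 = -0.286241 + 0.655735 = 0.369494.
Q̄ = (S₀/π) × [bracket] = (1904/π) × 0.369494 = 223.94 W/m².
— Configuration B (φ=+35.0°):
cos H₀ = −tan(+35.0°) tan(+20.316°) = -0.2592, H₀ = 1.8330 rad.
Bracket: H₀ sin φ sin δ + cos φ cos δ sin H₀ = 1.8330×0.57358×0.34720 + 0.81915×0.93779×0.96581 = 0.365036 + 0.741926 = 1.106962.
Q̄ = (S₀/π) × [bracket] = (1904/π) × 1.106962 = 670.89 W/m².
Ratio Q̄_A / Q̄_B = 223.94 / 670.89 = 0.3338.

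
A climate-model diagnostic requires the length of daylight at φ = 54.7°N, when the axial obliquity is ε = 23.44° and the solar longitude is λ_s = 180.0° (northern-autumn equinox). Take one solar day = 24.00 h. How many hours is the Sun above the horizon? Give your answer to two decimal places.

Solar declination: sin δ = sin ε · sin λ_s = sin 23.44° × sin 180.0° = 0.00000, so δ = +0.000°.
cos H₀ = −tan φ · tan δ = −tan(+54.7°) × tan(+0.000°) = -0.0000, so H₀ = 1.5708 rad = 90.00°.
Daylight = 2H₀/(2π) × 24.00 h = (1.5708/π) × 24.00 = 12.00 h.

12.00 h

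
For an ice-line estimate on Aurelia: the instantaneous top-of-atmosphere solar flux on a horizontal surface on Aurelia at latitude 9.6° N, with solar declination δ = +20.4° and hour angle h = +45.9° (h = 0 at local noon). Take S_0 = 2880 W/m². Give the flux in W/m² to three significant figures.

cos θ_z = sin ϕ sin δ + cos ϕ cos δ cos h = 0.058131 + 0.643132 = 0.701263.
Flux = S_0 · cos θ_z = 2880 × 0.701263 = 2020 W/m².

2.02e+03 W/m²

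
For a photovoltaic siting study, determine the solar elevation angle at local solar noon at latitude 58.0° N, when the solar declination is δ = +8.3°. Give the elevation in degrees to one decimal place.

40.3°

At local noon the hour angle is zero, so the zenith angle equals |ϕ − δ| = |+58.0° − (+8.300°)| = 49.700°.
Elevation = 90° − 49.700° = 40.3°.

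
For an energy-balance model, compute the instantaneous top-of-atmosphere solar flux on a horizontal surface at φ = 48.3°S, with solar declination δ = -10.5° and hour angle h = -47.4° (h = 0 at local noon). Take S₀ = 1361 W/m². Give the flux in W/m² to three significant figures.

788 W/m²

cos θ_z = sin φ sin δ + cos φ cos δ cos h = 0.136064 + 0.442738 = 0.578802.
Flux = S₀ · cos θ_z = 1361 × 0.578802 = 787.7 W/m².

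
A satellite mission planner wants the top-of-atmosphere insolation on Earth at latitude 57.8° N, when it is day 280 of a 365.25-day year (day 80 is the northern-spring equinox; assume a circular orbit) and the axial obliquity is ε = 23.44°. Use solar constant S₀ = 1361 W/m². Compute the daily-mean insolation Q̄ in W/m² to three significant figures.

Solar longitude: λ_s = 360° × (280 − 80)/365.25 = 197.125°.
sin δ = sin 23.44° × sin 197.125° = -0.11713, so δ = -6.727°.
cos H₀ = −tan(+57.8°) tan(-6.727°) = 0.1873, H₀ = 1.3824 rad.
Bracket: H₀ sin φ sin δ + cos φ cos δ sin H₀ = 1.3824×0.84619×-0.11713 + 0.53288×0.99312×0.98230 = -0.137016 + 0.519847 = 0.382831.
Q̄ = (S₀/π) × [bracket] = (1361/π) × 0.382831 = 165.8 W/m².

Q̄ ≈ 166 W/m²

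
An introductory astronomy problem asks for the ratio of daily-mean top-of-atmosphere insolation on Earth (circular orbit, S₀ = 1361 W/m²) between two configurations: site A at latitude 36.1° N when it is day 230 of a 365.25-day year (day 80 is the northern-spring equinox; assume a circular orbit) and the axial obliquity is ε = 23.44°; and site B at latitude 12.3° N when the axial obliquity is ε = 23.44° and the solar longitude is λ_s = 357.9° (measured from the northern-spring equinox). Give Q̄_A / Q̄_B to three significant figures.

Q̄_A / Q̄_B ≈ 1.02

— Configuration A (φ=+36.1°):
Solar longitude: λ_s = 360° × (230 − 80)/365.25 = 147.844°.
sin δ = sin 23.44° × sin 147.844° = 0.21171, so δ = +12.223°.
cos H₀ = −tan(+36.1°) tan(+12.223°) = -0.1580, H₀ = 1.7294 rad.
Bracket: H₀ sin φ sin δ + cos φ cos δ sin H₀ = 1.7294×0.58920×0.21171 + 0.80799×0.97733×0.98744 = 0.215725 + 0.779755 = 0.995480.
Q̄ = (S₀/π) × [bracket] = (1361/π) × 0.995480 = 431.26 W/m².
— Configuration B (φ=+12.3°):
Solar declination: sin δ = sin ε · sin λ_s = sin 23.44° × sin 357.9° = -0.01458, so δ = -0.835°.
cos H₀ = −tan(+12.3°) tan(-0.835°) = 0.0032, H₀ = 1.5676 rad.
Bracket: H₀ sin φ sin δ + cos φ cos δ sin H₀ = 1.5676×0.21303×-0.01458 + 0.97705×0.99989×0.99999 = -0.004869 + 0.976933 = 0.972064.
Q̄ = (S₀/π) × [bracket] = (1361/π) × 0.972064 = 421.12 W/m².
Ratio Q̄_A / Q̄_B = 431.26 / 421.12 = 1.024.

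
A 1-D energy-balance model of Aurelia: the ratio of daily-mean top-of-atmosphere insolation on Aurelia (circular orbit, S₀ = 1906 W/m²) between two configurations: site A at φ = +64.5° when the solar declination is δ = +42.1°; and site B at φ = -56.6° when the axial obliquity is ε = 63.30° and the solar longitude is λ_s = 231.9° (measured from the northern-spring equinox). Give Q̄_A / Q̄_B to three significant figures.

Q̄_A / Q̄_B ≈ 1.03

— Configuration A (φ=+64.5°):
cos H₀ = −tan(+64.5°) tan(+42.100°) = -1.8944 ≤ −1 ⇒ polar day, H₀ = π.
Bracket: H₀ sin φ sin δ + cos φ cos δ sin H₀ = 3.1416×0.90259×0.67043 + 0.43051×0.74198×0.00000 = 1.901056 + 0.000000 = 1.901056.
Q̄ = (S₀/π) × [bracket] = (1906/π) × 1.901056 = 1153.4 W/m².
— Configuration B (φ=-56.6°):
Solar declination: sin δ = sin ε · sin λ_s = sin 63.30° × sin 231.9° = -0.70303, so δ = -44.670°.
cos H₀ = −tan(-56.6°) tan(-44.670°) = -1.4992 ≤ −1 ⇒ polar day, H₀ = π.
Bracket: H₀ sin φ sin δ + cos φ cos δ sin H₀ = 3.1416×-0.83485×-0.70303 + 0.55048×0.71116×0.00000 = 1.843882 + 0.000000 = 1.843882.
Q̄ = (S₀/π) × [bracket] = (1906/π) × 1.843882 = 1118.7 W/m².
Ratio Q̄_A / Q̄_B = 1153.4 / 1118.7 = 1.031.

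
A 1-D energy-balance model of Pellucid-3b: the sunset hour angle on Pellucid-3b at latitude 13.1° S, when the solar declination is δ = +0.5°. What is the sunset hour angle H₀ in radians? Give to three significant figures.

H₀ = 1.57 rad

cos H₀ = −tan φ · tan δ = −tan(-13.1°) × tan(+0.500°) = 0.0020, so H₀ = 1.5688 rad = 89.88°.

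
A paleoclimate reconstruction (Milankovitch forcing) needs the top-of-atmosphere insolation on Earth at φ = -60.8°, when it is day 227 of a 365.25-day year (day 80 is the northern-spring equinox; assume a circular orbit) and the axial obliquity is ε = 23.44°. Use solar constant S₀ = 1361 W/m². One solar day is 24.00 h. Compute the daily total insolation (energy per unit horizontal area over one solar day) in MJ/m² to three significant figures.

7.63 MJ/m²

Solar longitude: λ_s = 360° × (227 − 80)/365.25 = 144.887°.
sin δ = sin 23.44° × sin 144.887° = 0.22880, so δ = +13.227°.
cos H₀ = −tan(-60.8°) tan(+13.227°) = 0.4206, H₀ = 1.1367 rad.
Bracket: H₀ sin φ sin δ + cos φ cos δ sin H₀ = 1.1367×-0.87292×0.22880 + 0.48786×0.97347×0.90727 = -0.227026 + 0.430878 = 0.203852.
Q̄ = (S₀/π) × [bracket] = (1361/π) × 0.203852 = 88.313 W/m².
Daily total = Q̄ × 24.00 h × 3600 s/h = 88.313 × 24.00 × 3600 / 10⁶ = 7.630 MJ/m².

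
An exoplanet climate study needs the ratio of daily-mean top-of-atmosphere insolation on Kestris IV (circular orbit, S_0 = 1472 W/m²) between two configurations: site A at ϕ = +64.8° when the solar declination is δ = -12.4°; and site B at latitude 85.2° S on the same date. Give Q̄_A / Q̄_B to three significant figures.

— Configuration A (ϕ=+64.8°):
cos h₀ = −tan(+64.8°) tan(-12.400°) = 0.4672, h₀ = 1.0846 rad.
Bracket: h₀ sin ϕ sin δ + cos ϕ cos δ sin h₀ = 1.0846×0.90483×-0.21474 + 0.42578×0.97667×0.88413 = -0.210741 + 0.367662 = 0.156921.
Q̄ = (S_0/π) × [bracket] = (1472/π) × 0.156921 = 73.526 W/m².
— Configuration B (ϕ=-85.2°):
cos h₀ = −tan(-85.2°) tan(-12.400°) = -2.6183 ≤ −1 ⇒ polar day, h₀ = π.
Bracket: h₀ sin ϕ sin δ + cos ϕ cos δ sin h₀ = 3.1416×-0.99649×-0.21474 + 0.08368×0.97667×0.00000 = 0.672259 + 0.000000 = 0.672259.
Q̄ = (S_0/π) × [bracket] = (1472/π) × 0.672259 = 314.99 W/m².
Ratio Q̄_A / Q̄_B = 73.526 / 314.99 = 0.2334.

Q̄_A / Q̄_B ≈ 0.233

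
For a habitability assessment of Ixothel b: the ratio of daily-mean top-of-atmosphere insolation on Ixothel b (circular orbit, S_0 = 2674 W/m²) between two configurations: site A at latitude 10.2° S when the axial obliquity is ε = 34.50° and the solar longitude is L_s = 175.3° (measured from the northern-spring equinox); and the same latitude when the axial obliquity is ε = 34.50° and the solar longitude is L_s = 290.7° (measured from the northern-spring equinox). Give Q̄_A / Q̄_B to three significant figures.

Q̄_A / Q̄_B ≈ 0.983

— Configuration A (ϕ=-10.2°):
Solar declination: sin δ = sin ε · sin L_s = sin 34.50° × sin 175.3° = 0.04641, so δ = +2.660°.
cos h₀ = −tan(-10.2°) tan(+2.660°) = 0.0084, h₀ = 1.5624 rad.
Bracket: h₀ sin ϕ sin δ + cos ϕ cos δ sin h₀ = 1.5624×-0.17708×0.04641 + 0.98420×0.99892×0.99997 = -0.012840 + 0.983108 = 0.970268.
Q̄ = (S_0/π) × [bracket] = (2674/π) × 0.970268 = 825.85 W/m².
— Configuration B (ϕ=-10.2°):
Solar declination: sin δ = sin ε · sin L_s = sin 34.50° × sin 290.7° = -0.52984, so δ = -31.995°.
cos h₀ = −tan(-10.2°) tan(-31.995°) = -0.1124, h₀ = 1.6834 rad.
Bracket: h₀ sin ϕ sin δ + cos ϕ cos δ sin h₀ = 1.6834×-0.17708×-0.52984 + 0.98420×0.84810×0.99366 = 0.157943 + 0.829408 = 0.987351.
Q̄ = (S_0/π) × [bracket] = (2674/π) × 0.987351 = 840.39 W/m².
Ratio Q̄_A / Q̄_B = 825.85 / 840.39 = 0.9827.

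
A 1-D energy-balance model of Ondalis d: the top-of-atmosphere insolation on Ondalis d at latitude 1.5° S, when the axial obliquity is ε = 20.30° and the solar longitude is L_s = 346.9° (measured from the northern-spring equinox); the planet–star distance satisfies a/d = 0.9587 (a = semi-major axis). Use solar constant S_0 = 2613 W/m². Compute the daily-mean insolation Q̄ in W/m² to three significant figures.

Solar declination: sin δ = sin ε · sin L_s = sin 20.30° × sin 346.9° = -0.07863, so δ = -4.510°.
cos h₀ = −tan(-1.5°) tan(-4.510°) = -0.0021, h₀ = 1.5729 rad.
Bracket: h₀ sin ϕ sin δ + cos ϕ cos δ sin h₀ = 1.5729×-0.02618×-0.07863 + 0.99966×0.99690×1.00000 = 0.003238 + 0.996561 = 0.999799.
Inverse-square distance factor (a/d)² = 0.9587² = 0.919106.
Q̄ = (S_0/π) × 0.919106 × [bracket] = (2613/π) × 0.919106 × 0.999799 = 764.3 W/m².

Q̄ ≈ 764 W/m²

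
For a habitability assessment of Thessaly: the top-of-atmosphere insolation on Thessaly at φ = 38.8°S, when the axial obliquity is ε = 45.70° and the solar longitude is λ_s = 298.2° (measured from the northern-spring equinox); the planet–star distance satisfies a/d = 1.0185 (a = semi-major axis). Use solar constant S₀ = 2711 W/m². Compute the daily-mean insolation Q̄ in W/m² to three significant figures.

Solar declination: sin δ = sin ε · sin λ_s = sin 45.70° × sin 298.2° = -0.63074, so δ = -39.105°.
cos H₀ = −tan(-38.8°) tan(-39.105°) = -0.6535, H₀ = 2.2830 rad.
Bracket: H₀ sin φ sin δ + cos φ cos δ sin H₀ = 2.2830×-0.62660×-0.63074 + 0.77934×0.77599×0.75691 = 0.902291 + 0.457749 = 1.360040.
Inverse-square distance factor (a/d)² = 1.0185² = 1.037342.
Q̄ = (S₀/π) × 1.037342 × [bracket] = (2711/π) × 1.037342 × 1.360040 = 1217 W/m².

Q̄ ≈ 1.22e+03 W/m²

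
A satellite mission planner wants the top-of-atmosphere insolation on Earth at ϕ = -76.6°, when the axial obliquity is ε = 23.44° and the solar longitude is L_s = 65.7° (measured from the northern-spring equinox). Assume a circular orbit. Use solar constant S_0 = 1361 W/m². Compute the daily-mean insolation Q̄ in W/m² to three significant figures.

Q̄ ≈ 0.00 W/m²

Solar declination: sin δ = sin ε · sin L_s = sin 23.44° × sin 65.7° = 0.36255, so δ = +21.257°.
cos h₀ = −tan(-76.6°) tan(+21.257°) = 1.6329 ≥ 1 ⇒ polar night, h₀ = 0 and Q̄ = 0.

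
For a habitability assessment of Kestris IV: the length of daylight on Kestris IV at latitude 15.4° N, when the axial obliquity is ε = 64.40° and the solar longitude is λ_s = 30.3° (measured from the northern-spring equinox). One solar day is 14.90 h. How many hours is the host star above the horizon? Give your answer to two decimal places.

8.12 h

Solar declination: sin δ = sin ε · sin λ_s = sin 64.40° × sin 30.3° = 0.45500, so δ = +27.065°.
cos H₀ = −tan φ · tan δ = −tan(+15.4°) × tan(+27.065°) = -0.1407, so H₀ = 1.7120 rad = 98.09°.
Daylight = 2H₀/(2π) × 14.90 h = (1.7120/π) × 14.90 = 8.12 h.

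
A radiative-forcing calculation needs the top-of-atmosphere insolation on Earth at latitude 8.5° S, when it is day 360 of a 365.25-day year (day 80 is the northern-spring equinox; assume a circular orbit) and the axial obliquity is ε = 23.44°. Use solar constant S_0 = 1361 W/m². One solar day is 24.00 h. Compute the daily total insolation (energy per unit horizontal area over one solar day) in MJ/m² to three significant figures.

Solar longitude: L_s = 360° × (360 − 80)/365.25 = 275.975°.
sin δ = sin 23.44° × sin 275.975° = -0.39563, so δ = -23.305°.
cos h₀ = −tan(-8.5°) tan(-23.305°) = -0.0644, h₀ = 1.6352 rad.
Bracket: h₀ sin ϕ sin δ + cos ϕ cos δ sin h₀ = 1.6352×-0.14781×-0.39563 + 0.98902×0.91841×0.99793 = 0.095623 + 0.906446 = 1.002069.
Q̄ = (S_0/π) × [bracket] = (1361/π) × 1.002069 = 434.12 W/m².
Daily total = Q̄ × 24.00 h × 3600 s/h = 434.12 × 24.00 × 3600 / 10⁶ = 37.51 MJ/m².

37.5 MJ/m²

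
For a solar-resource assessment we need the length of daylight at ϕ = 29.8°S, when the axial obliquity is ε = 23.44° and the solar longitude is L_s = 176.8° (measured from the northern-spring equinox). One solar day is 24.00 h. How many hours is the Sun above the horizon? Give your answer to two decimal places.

Solar declination: sin δ = sin ε · sin L_s = sin 23.44° × sin 176.8° = 0.02221, so δ = +1.272°.
cos h₀ = −tan ϕ · tan δ = −tan(-29.8°) × tan(+1.272°) = 0.0127, so h₀ = 1.5581 rad = 89.27°.
Daylight = 2h₀/(2π) × 24.00 h = (1.5581/π) × 24.00 = 11.90 h.

11.90 h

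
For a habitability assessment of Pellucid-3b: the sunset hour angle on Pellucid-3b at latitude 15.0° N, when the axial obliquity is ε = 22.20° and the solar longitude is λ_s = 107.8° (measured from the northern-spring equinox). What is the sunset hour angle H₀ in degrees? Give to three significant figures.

H₀ = 95.9°

Solar declination: sin δ = sin ε · sin λ_s = sin 22.20° × sin 107.8° = 0.35975, so δ = +21.085°.
cos H₀ = −tan φ · tan δ = −tan(+15.0°) × tan(+21.085°) = -0.1033, so H₀ = 1.6743 rad = 95.93°.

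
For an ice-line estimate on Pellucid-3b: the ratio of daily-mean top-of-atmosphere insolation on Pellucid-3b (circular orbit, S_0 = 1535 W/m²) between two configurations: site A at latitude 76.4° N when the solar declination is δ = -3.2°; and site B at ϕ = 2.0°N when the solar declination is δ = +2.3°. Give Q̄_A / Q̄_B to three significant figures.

Q̄_A / Q̄_B ≈ 0.156

— Configuration A (ϕ=+76.4°):
cos h₀ = −tan(+76.4°) tan(-3.200°) = 0.2311, h₀ = 1.3376 rad.
Bracket: h₀ sin ϕ sin δ + cos ϕ cos δ sin h₀ = 1.3376×0.97196×-0.05582 + 0.23514×0.99844×0.97293 = -0.072571 + 0.228418 = 0.155847.
Q̄ = (S_0/π) × [bracket] = (1535/π) × 0.155847 = 76.148 W/m².
— Configuration B (ϕ=+2.0°):
cos h₀ = −tan(+2.0°) tan(+2.300°) = -0.0014, h₀ = 1.5722 rad.
Bracket: h₀ sin ϕ sin δ + cos ϕ cos δ sin h₀ = 1.5722×0.03490×0.04013 + 0.99939×0.99919×1.00000 = 0.002202 + 0.998580 = 1.000782.
Q̄ = (S_0/π) × [bracket] = (1535/π) × 1.000782 = 488.99 W/m².
Ratio Q̄_A / Q̄_B = 76.148 / 488.99 = 0.1557.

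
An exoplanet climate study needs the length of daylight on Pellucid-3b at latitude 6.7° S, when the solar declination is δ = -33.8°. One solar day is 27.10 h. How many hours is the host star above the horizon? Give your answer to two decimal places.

14.23 h

cos h₀ = −tan ϕ · tan δ = −tan(-6.7°) × tan(-33.800°) = -0.0786, so h₀ = 1.6495 rad = 94.51°.
Daylight = 2h₀/(2π) × 27.10 h = (1.6495/π) × 27.10 = 14.23 h.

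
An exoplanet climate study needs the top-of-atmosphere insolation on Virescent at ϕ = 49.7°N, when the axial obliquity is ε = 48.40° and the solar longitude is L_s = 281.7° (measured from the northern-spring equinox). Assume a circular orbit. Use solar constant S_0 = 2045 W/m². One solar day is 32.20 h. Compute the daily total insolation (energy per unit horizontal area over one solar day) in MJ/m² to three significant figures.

Solar declination: sin δ = sin ε · sin L_s = sin 48.40° × sin 281.7° = -0.73226, so δ = -47.076°.
cos h₀ = −tan(+49.7°) tan(-47.076°) = 1.2679 ≥ 1 ⇒ polar night, h₀ = 0 and Q̄ = 0.
Daily total = Q̄ × 32.20 h × 3600 s/h = 0.00 MJ/m².

0.00 MJ/m²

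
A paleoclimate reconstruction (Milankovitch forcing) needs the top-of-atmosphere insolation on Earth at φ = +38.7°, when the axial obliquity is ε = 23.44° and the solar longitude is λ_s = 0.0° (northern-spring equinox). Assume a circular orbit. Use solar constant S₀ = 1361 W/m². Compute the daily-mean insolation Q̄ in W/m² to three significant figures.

Solar declination: sin δ = sin ε · sin λ_s = sin 23.44° × sin 0.0° = 0.00000, so δ = +0.000°.
cos H₀ = −tan(+38.7°) tan(+0.000°) = -0.0000, H₀ = 1.5708 rad.
Bracket: H₀ sin φ sin δ + cos φ cos δ sin H₀ = 1.5708×0.62524×0.00000 + 0.78043×1.00000×1.00000 = 0.000000 + 0.780430 = 0.780430.
Q̄ = (S₀/π) × [bracket] = (1361/π) × 0.780430 = 338.1 W/m².

Q̄ ≈ 338 W/m²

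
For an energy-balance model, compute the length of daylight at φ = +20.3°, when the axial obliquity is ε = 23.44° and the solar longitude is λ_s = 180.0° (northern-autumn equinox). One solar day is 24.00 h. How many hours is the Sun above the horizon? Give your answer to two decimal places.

12.00 h

Solar declination: sin δ = sin ε · sin λ_s = sin 23.44° × sin 180.0° = 0.00000, so δ = +0.000°.
cos H₀ = −tan φ · tan δ = −tan(+20.3°) × tan(+0.000°) = -0.0000, so H₀ = 1.5708 rad = 90.00°.
Daylight = 2H₀/(2π) × 24.00 h = (1.5708/π) × 24.00 = 12.00 h.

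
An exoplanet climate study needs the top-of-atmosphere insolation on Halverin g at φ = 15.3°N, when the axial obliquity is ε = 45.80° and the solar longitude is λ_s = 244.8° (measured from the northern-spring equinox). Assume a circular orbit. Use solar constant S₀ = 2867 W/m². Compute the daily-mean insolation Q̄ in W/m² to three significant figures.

Q̄ ≈ 443 W/m²

Solar declination: sin δ = sin ε · sin λ_s = sin 45.80° × sin 244.8° = -0.64868, so δ = -40.442°.
cos H₀ = −tan(+15.3°) tan(-40.442°) = 0.2332, H₀ = 1.3355 rad.
Bracket: H₀ sin φ sin δ + cos φ cos δ sin H₀ = 1.3355×0.26387×-0.64868 + 0.96456×0.76106×0.97244 = -0.228594 + 0.713857 = 0.485263.
Q̄ = (S₀/π) × [bracket] = (2867/π) × 0.485263 = 442.8 W/m².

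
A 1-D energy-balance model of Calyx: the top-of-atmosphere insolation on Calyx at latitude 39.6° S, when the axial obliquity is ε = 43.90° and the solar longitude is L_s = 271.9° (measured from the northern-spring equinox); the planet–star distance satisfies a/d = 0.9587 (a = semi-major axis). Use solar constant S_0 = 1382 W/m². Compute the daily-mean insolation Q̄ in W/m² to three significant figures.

Solar declination: sin δ = sin ε · sin L_s = sin 43.90° × sin 271.9° = -0.69302, so δ = -43.870°.
cos h₀ = −tan(-39.6°) tan(-43.870°) = -0.7953, h₀ = 2.4902 rad.
Bracket: h₀ sin ϕ sin δ + cos ϕ cos δ sin h₀ = 2.4902×-0.63742×-0.69302 + 0.77051×0.72092×0.60627 = 1.100033 + 0.336768 = 1.436801.
Inverse-square distance factor (a/d)² = 0.9587² = 0.919106.
Q̄ = (S_0/π) × 0.919106 × [bracket] = (1382/π) × 0.919106 × 1.436801 = 580.9 W/m².

Q̄ ≈ 581 W/m²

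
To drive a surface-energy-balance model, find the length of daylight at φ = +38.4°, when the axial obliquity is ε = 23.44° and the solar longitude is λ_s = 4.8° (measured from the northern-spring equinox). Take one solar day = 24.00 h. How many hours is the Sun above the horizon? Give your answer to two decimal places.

12.20 h

Solar declination: sin δ = sin ε · sin λ_s = sin 23.44° × sin 4.8° = 0.03329, so δ = +1.908°.
cos H₀ = −tan φ · tan δ = −tan(+38.4°) × tan(+1.908°) = -0.0264, so H₀ = 1.5972 rad = 91.51°.
Daylight = 2H₀/(2π) × 24.00 h = (1.5972/π) × 24.00 = 12.20 h.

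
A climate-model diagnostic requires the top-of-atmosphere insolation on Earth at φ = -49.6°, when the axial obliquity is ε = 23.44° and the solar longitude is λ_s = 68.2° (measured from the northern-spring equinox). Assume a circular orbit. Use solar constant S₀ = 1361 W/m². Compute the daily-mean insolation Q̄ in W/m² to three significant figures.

Q̄ ≈ 98.5 W/m²

Solar declination: sin δ = sin ε · sin λ_s = sin 23.44° × sin 68.2° = 0.36934, so δ = +21.675°.
cos H₀ = −tan(-49.6°) tan(+21.675°) = 0.4670, H₀ = 1.0849 rad.
Bracket: H₀ sin φ sin δ + cos φ cos δ sin H₀ = 1.0849×-0.76154×0.36934 + 0.64812×0.92929×0.88426 = -0.305147 + 0.532582 = 0.227435.
Q̄ = (S₀/π) × [bracket] = (1361/π) × 0.227435 = 98.53 W/m².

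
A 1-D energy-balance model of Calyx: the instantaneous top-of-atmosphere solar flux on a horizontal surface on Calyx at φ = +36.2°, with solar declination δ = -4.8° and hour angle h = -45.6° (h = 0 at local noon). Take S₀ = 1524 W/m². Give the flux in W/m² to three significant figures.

782 W/m²

cos θ_z = sin φ sin δ + cos φ cos δ cos h = -0.049421 + 0.562620 = 0.513199.
Flux = S₀ · cos θ_z = 1524 × 0.513199 = 782.1 W/m².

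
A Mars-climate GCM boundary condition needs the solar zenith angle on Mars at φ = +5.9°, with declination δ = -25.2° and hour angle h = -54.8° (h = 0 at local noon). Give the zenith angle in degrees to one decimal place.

θ_z = 61.6°

cos θ_z = sin φ sin δ + cos φ cos δ cos h = -0.043767 + 0.518809 = 0.475042.
θ_z = arccos(0.475042) = 61.6°.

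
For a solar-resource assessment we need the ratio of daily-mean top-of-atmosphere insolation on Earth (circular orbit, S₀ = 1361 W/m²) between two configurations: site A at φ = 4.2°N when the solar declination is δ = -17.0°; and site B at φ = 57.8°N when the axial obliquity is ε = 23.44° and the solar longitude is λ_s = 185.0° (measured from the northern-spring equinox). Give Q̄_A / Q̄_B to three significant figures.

— Configuration A (φ=+4.2°):
cos H₀ = −tan(+4.2°) tan(-17.000°) = 0.0225, H₀ = 1.5483 rad.
Bracket: H₀ sin φ sin δ + cos φ cos δ sin H₀ = 1.5483×0.07324×-0.29237 + 0.99731×0.95630×0.99975 = -0.033154 + 0.953489 = 0.920335.
Q̄ = (S₀/π) × [bracket] = (1361/π) × 0.920335 = 398.71 W/m².
— Configuration B (φ=+57.8°):
Solar declination: sin δ = sin ε · sin λ_s = sin 23.44° × sin 185.0° = -0.03467, so δ = -1.987°.
cos H₀ = −tan(+57.8°) tan(-1.987°) = 0.0551, H₀ = 1.5157 rad.
Bracket: H₀ sin φ sin δ + cos φ cos δ sin H₀ = 1.5157×0.84619×-0.03467 + 0.53288×0.99940×0.99848 = -0.044467 + 0.531751 = 0.487284.
Q̄ = (S₀/π) × [bracket] = (1361/π) × 0.487284 = 211.10 W/m².
Ratio Q̄_A / Q̄_B = 398.71 / 211.10 = 1.889.

Q̄_A / Q̄_B ≈ 1.89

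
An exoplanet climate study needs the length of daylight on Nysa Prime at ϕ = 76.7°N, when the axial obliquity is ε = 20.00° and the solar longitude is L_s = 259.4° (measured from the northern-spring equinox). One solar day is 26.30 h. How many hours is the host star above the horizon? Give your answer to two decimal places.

Solar declination: sin δ = sin ε · sin L_s = sin 20.00° × sin 259.4° = -0.33618, so δ = -19.645°.
cos h₀ = −tan ϕ · tan δ = 1.5100 ≥ 1, so the host star never rises (polar night) and h₀ = 0.
Daylight = 2h₀/(2π) × 26.30 h = (0.0000/π) × 26.30 = 0.00 h.

0.00 h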